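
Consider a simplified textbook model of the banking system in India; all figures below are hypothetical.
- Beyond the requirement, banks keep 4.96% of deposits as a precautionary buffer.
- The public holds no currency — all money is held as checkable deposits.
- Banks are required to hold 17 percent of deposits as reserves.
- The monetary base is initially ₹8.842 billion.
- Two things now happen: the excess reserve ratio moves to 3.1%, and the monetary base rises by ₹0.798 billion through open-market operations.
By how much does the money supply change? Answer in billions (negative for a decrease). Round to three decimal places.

Before: m₁ = 1 / (0.17 + 0.0496) ≈ 4.55373, MB₁ = 8.842, so M₁ = 4.55373 × 8.842 ≈ 40.2641 billion.
After: m₂ = 1 / (0.17 + 0.031) ≈ 4.97512, MB₂ = 8.842 + 0.798 = 9.64, so M₂ = 4.97512 × 9.64 ≈ 47.9602 billion.
ΔM = M₂ − M₁ = 47.9602 − 40.2641 = 7.6961 billion.

₹7.696 billion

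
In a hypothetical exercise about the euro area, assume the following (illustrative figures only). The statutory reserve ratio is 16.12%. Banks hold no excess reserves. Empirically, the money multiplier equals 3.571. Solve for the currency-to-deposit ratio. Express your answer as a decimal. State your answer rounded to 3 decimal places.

Using m = 3.571. From m = (1 + c)/(c + rr + e), rearranging gives 1 + c = m·(c + rr + e), so c·(1 − m) = m·(rr + e) − 1.
Hence c = [m·(rr + e) − 1]/(1 − m) = [3.571 × (0.1612 + 0) − 1] / (1 − 3.571) ≈ 0.165054.

0.165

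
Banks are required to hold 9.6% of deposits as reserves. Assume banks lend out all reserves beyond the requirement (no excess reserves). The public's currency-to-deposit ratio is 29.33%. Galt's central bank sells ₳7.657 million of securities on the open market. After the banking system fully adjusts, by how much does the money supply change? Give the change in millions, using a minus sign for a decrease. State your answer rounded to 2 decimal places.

The money multiplier is m = (1 + c) / (rr + c) = (1 + 0.2933) / (0.096 + 0.2933) ≈ 3.3221.
The sale removes 7.657 million of base, so ΔM = m × ΔMB = 3.3221 × (−7.657) ≈ -25.4373 million.

-25.44 million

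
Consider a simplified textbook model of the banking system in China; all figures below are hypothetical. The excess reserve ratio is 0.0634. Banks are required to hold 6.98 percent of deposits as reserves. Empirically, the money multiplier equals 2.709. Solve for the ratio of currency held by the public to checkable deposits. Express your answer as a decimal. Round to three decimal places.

Using m = 2.709. From m = (1 + c)/(c + rr + e), rearranging gives 1 + c = m·(c + rr + e), so c·(1 − m) = m·(rr + e) − 1.
Hence c = [m·(rr + e) − 1]/(1 − m) = [2.709 × (0.0698 + 0.0634) − 1] / (1 − 2.709) ≈ 0.373997.

0.374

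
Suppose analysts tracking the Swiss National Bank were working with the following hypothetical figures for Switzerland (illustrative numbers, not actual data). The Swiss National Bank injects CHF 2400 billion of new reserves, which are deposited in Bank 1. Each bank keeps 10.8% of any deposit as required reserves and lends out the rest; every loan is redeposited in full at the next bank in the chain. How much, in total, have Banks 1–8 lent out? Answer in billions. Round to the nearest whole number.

Bank i lends (1 − rr)^i of the original deposit: Bank 1 lends 2400·0.8920 = 2140.8000, Bank 2 lends 2400·0.8920² = 1909.5936, and so on.
Summing a geometric series: total = 2400·[0.8920·(1 − 0.8920^8) / (1 − 0.8920)] ≈ 11877.6380 billion.

CHF 11878 billion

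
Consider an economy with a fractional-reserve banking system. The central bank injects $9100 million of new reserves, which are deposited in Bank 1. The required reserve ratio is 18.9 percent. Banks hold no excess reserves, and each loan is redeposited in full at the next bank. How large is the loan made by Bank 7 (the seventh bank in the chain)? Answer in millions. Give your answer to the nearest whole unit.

$2100 million

Each bank lends a fraction (1 − rr) = 0.8110 of the deposit it receives, so Bank 7 receives 9100·0.8110^6 and lends 9100·0.8110^7 ≈ 2099.8456 million.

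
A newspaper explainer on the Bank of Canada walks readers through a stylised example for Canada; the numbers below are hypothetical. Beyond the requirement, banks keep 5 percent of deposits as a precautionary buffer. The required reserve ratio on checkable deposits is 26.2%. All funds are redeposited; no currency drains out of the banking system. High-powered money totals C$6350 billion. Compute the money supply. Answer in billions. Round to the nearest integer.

C$20353 billion

The money multiplier is m = 1 / (rr + e) = 1 / (0.262 + 0.05) ≈ 3.20513.
So M = m × MB = 3.20513 × 6350 = 20352.5755 billion.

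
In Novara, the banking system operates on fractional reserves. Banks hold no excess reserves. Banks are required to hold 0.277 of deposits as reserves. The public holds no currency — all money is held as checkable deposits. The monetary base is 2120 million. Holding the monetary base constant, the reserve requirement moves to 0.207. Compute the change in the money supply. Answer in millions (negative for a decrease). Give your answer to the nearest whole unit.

Initially m₁ = 1 / (0.277) ≈ 3.61011, so M₁ = 3.61011 × 2120 = 7653.4332 million.
After the change m₂ = 1 / (0.207) ≈ 4.83092, so M₂ = 4.83092 × 2120 = 10241.5504 million.
ΔM = M₂ − M₁ = 10241.5504 − 7653.4332 = 2588.1172 million.

2588 million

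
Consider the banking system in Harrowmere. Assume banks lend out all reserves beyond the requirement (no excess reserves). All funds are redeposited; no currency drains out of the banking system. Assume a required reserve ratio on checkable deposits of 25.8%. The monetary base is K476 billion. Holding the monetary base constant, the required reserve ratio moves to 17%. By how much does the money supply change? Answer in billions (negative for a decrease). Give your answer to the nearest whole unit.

K955 billion

Initially m₁ = 1 / (0.258) ≈ 3.8760, so M₁ = 3.8760 × 476 = 1844.976 billion.
After the change m₂ = 1 / (0.17) ≈ 5.8824, so M₂ = 5.8824 × 476 = 2800.0224 billion.
ΔM = M₂ − M₁ = 2800.0224 − 1844.976 = 955.0464 billion.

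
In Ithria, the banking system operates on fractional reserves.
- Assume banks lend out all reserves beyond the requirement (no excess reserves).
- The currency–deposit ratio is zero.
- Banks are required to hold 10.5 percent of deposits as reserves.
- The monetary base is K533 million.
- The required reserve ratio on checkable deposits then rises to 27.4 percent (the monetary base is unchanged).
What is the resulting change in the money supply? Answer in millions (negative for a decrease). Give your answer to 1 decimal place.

-3130.9 million

Initially m₁ = 1 / (0.105) ≈ 9.52381, so M₁ = 9.52381 × 533 ≈ 5076.1907 million.
After the change m₂ = 1 / (0.274) ≈ 3.64964, so M₂ = 3.64964 × 533 ≈ 1945.2581 million.
ΔM = M₂ − M₁ = 1945.2581 − 5076.1907 = -3130.9326 million.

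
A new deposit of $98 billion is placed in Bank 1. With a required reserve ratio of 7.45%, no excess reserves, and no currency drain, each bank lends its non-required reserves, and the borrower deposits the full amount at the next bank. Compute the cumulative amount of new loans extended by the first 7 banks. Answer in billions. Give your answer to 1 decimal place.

Bank i lends (1 − rr)^i of the original deposit: Bank 1 lends 98·0.9255 = 90.6990, Bank 2 lends 98·0.9255² ≈ 83.9419, and so on.
Summing a geometric series: total = 98·[0.9255·(1 − 0.9255^7) / (1 − 0.9255)] ≈ 509.3581 billion.

$509.4 billion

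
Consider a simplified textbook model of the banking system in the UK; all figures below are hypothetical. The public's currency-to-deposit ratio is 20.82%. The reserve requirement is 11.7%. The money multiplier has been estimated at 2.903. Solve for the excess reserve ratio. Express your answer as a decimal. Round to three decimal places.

0.091

Using m = 2.903. Since m = (1 + c)/(c + rr + e), the denominator satisfies c + rr + e = (1 + c)/m = (1 + 0.2082) / 2.903 ≈ 0.416190.
With c = 0.2082 and rr = 0.117, the excess reserve ratio is 0.416190 − 0.2082 − 0.117 = 0.09099.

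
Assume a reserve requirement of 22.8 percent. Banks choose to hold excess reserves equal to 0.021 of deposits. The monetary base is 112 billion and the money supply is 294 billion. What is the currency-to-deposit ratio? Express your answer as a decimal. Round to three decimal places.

0.213

Using m = M/MB = 294/112 = 2.625000. From m = (1 + c)/(c + rr + e), rearranging gives 1 + c = m·(c + rr + e), so c·(1 − m) = m·(rr + e) − 1.
Hence c = [m·(rr + e) − 1]/(1 − m) = [2.625000 × (0.228 + 0.021) − 1] / (1 − 2.625000) ≈ 0.213154.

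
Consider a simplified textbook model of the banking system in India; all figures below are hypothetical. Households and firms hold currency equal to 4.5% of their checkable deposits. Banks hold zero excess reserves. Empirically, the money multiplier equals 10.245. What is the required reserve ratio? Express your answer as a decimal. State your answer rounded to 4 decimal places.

Using m = 10.245. Since m = (1 + c)/(c + rr + e), the denominator satisfies c + rr + e = (1 + c)/m = (1 + 0.045) / 10.245 ≈ 0.102001.
With c = 0.045 and e = 0, the required reserve ratio is 0.102001 − 0.045 − 0 = 0.057001.

0.0570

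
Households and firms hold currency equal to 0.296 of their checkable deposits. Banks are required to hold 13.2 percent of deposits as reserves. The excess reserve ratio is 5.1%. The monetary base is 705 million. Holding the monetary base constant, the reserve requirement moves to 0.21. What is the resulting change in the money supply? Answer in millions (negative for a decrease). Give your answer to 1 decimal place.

-267.1 million

Initially m₁ = (1 + 0.296) / (0.132 + 0.051 + 0.296) ≈ 2.70564, so M₁ = 2.70564 × 705 = 1907.4762 million.
After the change m₂ = (1 + 0.296) / (0.21 + 0.051 + 0.296) ≈ 2.32675, so M₂ = 2.32675 × 705 ≈ 1640.3588 million.
ΔM = M₂ − M₁ = 1640.3588 − 1907.4762 = -267.1174 million.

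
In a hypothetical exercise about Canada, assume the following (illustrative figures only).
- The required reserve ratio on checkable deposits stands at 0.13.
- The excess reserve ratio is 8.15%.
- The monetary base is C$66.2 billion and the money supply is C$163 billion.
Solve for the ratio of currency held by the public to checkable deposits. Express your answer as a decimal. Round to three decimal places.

0.328

Using m = M/MB = 163/66.2 ≈ 2.462236. From m = (1 + c)/(c + rr + e), rearranging gives 1 + c = m·(c + rr + e), so c·(1 − m) = m·(rr + e) − 1.
Hence c = [m·(rr + e) − 1]/(1 − m) = [2.462236 × (0.13 + 0.0815) − 1] / (1 − 2.462236) ≈ 0.327743.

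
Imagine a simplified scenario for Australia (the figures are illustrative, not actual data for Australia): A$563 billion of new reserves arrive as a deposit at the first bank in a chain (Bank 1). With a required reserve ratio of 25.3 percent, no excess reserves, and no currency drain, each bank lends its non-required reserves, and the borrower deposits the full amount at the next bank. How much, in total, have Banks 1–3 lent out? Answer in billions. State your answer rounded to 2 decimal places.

Bank i lends (1 − rr)^i of the original deposit: Bank 1 lends 563·0.7470 = 420.5610, Bank 2 lends 563·0.7470² ≈ 314.1591, and so on.
Summing a geometric series: total = 563·[0.7470·(1 − 0.7470^3) / (1 − 0.7470)] ≈ 969.3969 billion.

A$969.40 billion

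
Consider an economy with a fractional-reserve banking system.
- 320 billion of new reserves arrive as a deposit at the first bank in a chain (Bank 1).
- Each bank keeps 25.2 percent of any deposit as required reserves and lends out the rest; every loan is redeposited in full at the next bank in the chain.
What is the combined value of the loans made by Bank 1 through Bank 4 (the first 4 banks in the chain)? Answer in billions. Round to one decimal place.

652.5 billion

Bank i lends (1 − rr)^i of the original deposit: Bank 1 lends 320·0.7480 = 239.3600, Bank 2 lends 320·0.7480² ≈ 179.0413, and so on.
Summing a geometric series: total = 320·[0.7480·(1 − 0.7480^4) / (1 − 0.7480)] ≈ 652.4985 billion.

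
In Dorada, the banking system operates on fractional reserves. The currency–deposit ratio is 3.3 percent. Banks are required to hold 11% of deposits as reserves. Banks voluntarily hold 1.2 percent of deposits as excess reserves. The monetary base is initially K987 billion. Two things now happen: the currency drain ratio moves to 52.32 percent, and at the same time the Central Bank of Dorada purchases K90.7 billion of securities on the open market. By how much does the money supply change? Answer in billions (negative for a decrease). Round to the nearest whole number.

Before: m₁ = (1 + 0.033) / (0.11 + 0.012 + 0.033) ≈ 6.66452, MB₁ = 987, so M₁ = 6.66452 × 987 ≈ 6577.8812 billion.
After: m₂ = (1 + 0.5232) / (0.11 + 0.012 + 0.5232) ≈ 2.36082, MB₂ = 987 + 90.7 = 1077.7, so M₂ = 2.36082 × 1077.7 ≈ 2544.2557 billion.
ΔM = M₂ − M₁ = 2544.2557 − 6577.8812 = -4033.6255 billion.

-4034 billion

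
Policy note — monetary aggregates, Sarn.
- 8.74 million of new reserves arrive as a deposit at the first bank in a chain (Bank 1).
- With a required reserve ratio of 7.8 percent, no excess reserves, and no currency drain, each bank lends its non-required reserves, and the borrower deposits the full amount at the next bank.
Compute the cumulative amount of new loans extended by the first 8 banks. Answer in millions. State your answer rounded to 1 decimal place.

49.4 million

Bank i lends (1 − rr)^i of the original deposit: Bank 1 lends 8.74·0.9220 ≈ 8.0583, Bank 2 lends 8.74·0.9220² ≈ 7.4297, and so on.
Summing a geometric series: total = 8.74·[0.9220·(1 − 0.9220^8) / (1 − 0.9220)] ≈ 49.3608 million.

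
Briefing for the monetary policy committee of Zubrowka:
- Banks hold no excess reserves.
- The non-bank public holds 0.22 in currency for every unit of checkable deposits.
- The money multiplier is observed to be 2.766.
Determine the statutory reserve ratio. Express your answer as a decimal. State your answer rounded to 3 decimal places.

0.221

Using m = 2.766. Since m = (1 + c)/(c + rr + e), the denominator satisfies c + rr + e = (1 + c)/m = (1 + 0.22) / 2.766 ≈ 0.441070.
With c = 0.22 and e = 0, the statutory reserve ratio is 0.441070 − 0.22 − 0 = 0.22107.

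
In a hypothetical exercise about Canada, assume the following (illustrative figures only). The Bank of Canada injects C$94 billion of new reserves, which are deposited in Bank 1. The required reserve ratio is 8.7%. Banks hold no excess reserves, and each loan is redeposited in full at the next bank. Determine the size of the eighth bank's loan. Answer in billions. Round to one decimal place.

Each bank lends a fraction (1 − rr) = 0.9130 of the deposit it receives, so Bank 8 receives 94·0.9130^7 and lends 94·0.9130^8 ≈ 45.3831 billion.

C$45.4 billion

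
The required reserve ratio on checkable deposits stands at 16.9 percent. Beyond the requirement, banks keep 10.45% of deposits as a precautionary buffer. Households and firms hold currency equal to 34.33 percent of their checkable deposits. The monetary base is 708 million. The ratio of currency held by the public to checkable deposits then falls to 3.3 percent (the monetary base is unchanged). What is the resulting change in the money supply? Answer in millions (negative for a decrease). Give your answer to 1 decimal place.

Initially m₁ = (1 + 0.3433) / (0.169 + 0.1045 + 0.3433) ≈ 2.17785, so M₁ = 2.17785 × 708 = 1541.9178 million.
After the change m₂ = (1 + 0.033) / (0.169 + 0.1045 + 0.033) ≈ 3.37031, so M₂ = 3.37031 × 708 ≈ 2386.1795 million.
ΔM = M₂ − M₁ = 2386.1795 − 1541.9178 = 844.2617 million.

844.3 million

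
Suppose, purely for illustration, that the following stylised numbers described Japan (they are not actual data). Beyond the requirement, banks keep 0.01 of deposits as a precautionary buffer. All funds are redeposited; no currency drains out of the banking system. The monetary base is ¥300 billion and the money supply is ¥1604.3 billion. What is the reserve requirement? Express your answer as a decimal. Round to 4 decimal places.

0.1770

Using m = M/MB = 1604.3/300 ≈ 5.347667. Since m = (1 + c)/(c + rr + e), the denominator satisfies c + rr + e = (1 + c)/m = (1 + 0) / 5.347667 ≈ 0.186997.
With c = 0 and e = 0.01, the reserve requirement is 0.186997 − 0 − 0.01 = 0.176997.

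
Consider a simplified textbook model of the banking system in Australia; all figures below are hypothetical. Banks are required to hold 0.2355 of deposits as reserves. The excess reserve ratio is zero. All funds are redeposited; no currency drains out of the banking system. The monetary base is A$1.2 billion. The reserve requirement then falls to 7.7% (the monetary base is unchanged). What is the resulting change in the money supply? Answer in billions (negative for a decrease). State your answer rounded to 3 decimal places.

A$10.489 billion

Initially m₁ = 1 / (0.2355) ≈ 4.24628, so M₁ = 4.24628 × 1.2 ≈ 5.0955 billion.
After the change m₂ = 1 / (0.077) ≈ 12.98701, so M₂ = 12.98701 × 1.2 ≈ 15.5844 billion.
ΔM = M₂ − M₁ = 15.5844 − 5.0955 = 10.4889 billion.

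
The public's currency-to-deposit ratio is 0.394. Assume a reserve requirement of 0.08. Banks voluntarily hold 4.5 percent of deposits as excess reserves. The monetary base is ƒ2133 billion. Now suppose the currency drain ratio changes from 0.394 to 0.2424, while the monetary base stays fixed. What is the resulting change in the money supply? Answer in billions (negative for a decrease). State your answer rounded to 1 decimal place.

Initially m₁ = (1 + 0.394) / (0.08 + 0.045 + 0.394) ≈ 2.685934, so M₁ = 2.685934 × 2133 ≈ 5729.0972 billion.
After the change m₂ = (1 + 0.2424) / (0.08 + 0.045 + 0.2424) ≈ 3.381600, so M₂ = 3.381600 × 2133 = 7212.9528 billion.
ΔM = M₂ − M₁ = 7212.9528 − 5729.0972 = 1483.8556 billion.

ƒ1483.9 billion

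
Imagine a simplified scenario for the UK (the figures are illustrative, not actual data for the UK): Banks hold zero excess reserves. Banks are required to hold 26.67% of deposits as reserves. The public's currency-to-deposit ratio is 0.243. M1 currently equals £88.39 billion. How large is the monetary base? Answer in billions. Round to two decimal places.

The money multiplier is m = (1 + c) / (rr + c) = (1 + 0.243) / (0.2667 + 0.243) ≈ 2.43869.
MB = M / m = 88.39 / 2.43869 ≈ 36.2449 billion.

£36.24 billion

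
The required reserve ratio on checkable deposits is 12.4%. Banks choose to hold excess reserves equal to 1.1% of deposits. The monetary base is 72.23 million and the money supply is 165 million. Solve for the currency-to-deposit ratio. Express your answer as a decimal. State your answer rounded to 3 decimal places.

Using m = M/MB = 165/72.23 ≈ 2.284369. From m = (1 + c)/(c + rr + e), rearranging gives 1 + c = m·(c + rr + e), so c·(1 − m) = m·(rr + e) − 1.
Hence c = [m·(rr + e) − 1]/(1 − m) = [2.284369 × (0.124 + 0.011) − 1] / (1 − 2.284369) ≈ 0.538482.

0.538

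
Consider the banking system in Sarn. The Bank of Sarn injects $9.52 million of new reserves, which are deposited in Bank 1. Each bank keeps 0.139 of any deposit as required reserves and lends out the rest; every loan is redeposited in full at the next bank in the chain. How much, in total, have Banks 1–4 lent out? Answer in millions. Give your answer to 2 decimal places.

Bank i lends (1 − rr)^i of the original deposit: Bank 1 lends 9.52·0.8610 ≈ 8.1967, Bank 2 lends 9.52·0.8610² ≈ 7.0574, and so on.
Summing a geometric series: total = 9.52·[0.8610·(1 − 0.8610^4) / (1 − 0.8610)] ≈ 26.5623 million.

$26.56 million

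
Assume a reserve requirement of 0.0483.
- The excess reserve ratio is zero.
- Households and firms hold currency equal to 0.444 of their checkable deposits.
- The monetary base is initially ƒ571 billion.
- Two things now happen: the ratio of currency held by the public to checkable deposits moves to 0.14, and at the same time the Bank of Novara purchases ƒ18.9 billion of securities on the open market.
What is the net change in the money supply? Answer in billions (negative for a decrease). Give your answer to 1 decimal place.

Before: m₁ = (1 + 0.444) / (0.0483 + 0.444) ≈ 2.93317, MB₁ = 571, so M₁ = 2.93317 × 571 ≈ 1674.8401 billion.
After: m₂ = (1 + 0.14) / (0.0483 + 0.14) ≈ 6.05417, MB₂ = 571 + 18.9 = 589.9, so M₂ = 6.05417 × 589.9 ≈ 3571.3549 billion.
ΔM = M₂ − M₁ = 3571.3549 − 1674.8401 = 1896.5148 billion.

ƒ1896.5 billion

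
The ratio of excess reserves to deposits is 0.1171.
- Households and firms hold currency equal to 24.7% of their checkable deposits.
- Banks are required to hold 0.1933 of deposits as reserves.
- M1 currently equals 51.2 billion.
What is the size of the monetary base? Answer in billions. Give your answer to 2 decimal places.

The money multiplier is m = (1 + c) / (rr + e + c) = (1 + 0.247) / (0.1933 + 0.1171 + 0.247) ≈ 2.23717.
MB = M / m = 51.2 / 2.23717 ≈ 22.8861 billion.

22.89 billion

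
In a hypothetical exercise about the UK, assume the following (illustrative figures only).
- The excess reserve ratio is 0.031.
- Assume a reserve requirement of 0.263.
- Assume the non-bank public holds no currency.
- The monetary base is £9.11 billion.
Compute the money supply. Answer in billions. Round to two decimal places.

£30.99 billion

The money multiplier is m = 1 / (rr + e) = 1 / (0.263 + 0.031) ≈ 3.4014.
So M = m × MB = 3.4014 × 9.11 ≈ 30.9868 billion.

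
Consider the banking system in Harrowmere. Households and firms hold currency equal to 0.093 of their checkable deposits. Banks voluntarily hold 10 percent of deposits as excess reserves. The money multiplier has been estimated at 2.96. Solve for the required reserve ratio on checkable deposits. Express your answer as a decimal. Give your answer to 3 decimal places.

0.176

Using m = 2.96. Since m = (1 + c)/(c + rr + e), the denominator satisfies c + rr + e = (1 + c)/m = (1 + 0.093) / 2.96 ≈ 0.369257.
With c = 0.093 and e = 0.1, the required reserve ratio on checkable deposits is 0.369257 − 0.093 − 0.1 = 0.176257.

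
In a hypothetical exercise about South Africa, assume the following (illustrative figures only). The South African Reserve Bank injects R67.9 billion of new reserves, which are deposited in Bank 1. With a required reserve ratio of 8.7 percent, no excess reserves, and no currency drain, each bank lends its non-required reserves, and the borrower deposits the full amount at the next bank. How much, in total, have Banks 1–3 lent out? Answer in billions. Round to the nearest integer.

R170 billion

Bank i lends (1 − rr)^i of the original deposit: Bank 1 lends 67.9·0.9130 = 61.9927, Bank 2 lends 67.9·0.9130² ≈ 56.5993, and so on.
Summing a geometric series: total = 67.9·[0.9130·(1 − 0.9130^3) / (1 − 0.9130)] ≈ 170.2672 billion.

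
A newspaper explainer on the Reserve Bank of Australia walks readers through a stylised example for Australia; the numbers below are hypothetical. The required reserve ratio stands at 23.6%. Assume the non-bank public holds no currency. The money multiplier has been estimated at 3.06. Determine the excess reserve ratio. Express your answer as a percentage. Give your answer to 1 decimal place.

Using m = 3.06. Since m = (1 + c)/(c + rr + e), the denominator satisfies c + rr + e = (1 + c)/m = (1 + 0) / 3.06 ≈ 0.326797.
With c = 0 and rr = 0.236, the excess reserve ratio is 0.326797 − 0 − 0.236 = 0.090797.

9.1%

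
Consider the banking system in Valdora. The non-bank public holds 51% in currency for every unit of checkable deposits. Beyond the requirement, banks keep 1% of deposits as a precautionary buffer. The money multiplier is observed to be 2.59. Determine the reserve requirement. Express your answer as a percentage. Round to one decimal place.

6.3%

Using m = 2.59. Since m = (1 + c)/(c + rr + e), the denominator satisfies c + rr + e = (1 + c)/m = (1 + 0.51) / 2.59 ≈ 0.583012.
With c = 0.51 and e = 0.01, the reserve requirement is 0.583012 − 0.51 − 0.01 = 0.063012.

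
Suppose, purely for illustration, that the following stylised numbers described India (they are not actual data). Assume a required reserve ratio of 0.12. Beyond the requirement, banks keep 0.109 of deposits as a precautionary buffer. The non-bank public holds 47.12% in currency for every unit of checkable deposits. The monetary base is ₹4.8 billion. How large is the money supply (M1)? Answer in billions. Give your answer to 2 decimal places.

₹10.09 billion

The money multiplier is m = (1 + c) / (rr + e + c) = (1 + 0.4712) / (0.12 + 0.109 + 0.4712) ≈ 2.1011.
So M = m × MB = 2.1011 × 4.8 ≈ 10.0853 billion.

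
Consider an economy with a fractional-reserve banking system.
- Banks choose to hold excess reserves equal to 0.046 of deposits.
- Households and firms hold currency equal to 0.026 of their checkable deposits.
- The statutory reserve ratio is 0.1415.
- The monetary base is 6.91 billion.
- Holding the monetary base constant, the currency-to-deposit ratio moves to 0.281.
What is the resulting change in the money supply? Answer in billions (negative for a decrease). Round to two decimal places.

Initially m₁ = (1 + 0.026) / (0.1415 + 0.046 + 0.026) ≈ 4.8056, so M₁ = 4.8056 × 6.91 ≈ 33.2067 billion.
After the change m₂ = (1 + 0.281) / (0.1415 + 0.046 + 0.281) ≈ 2.7343, so M₂ = 2.7343 × 6.91 ≈ 18.894 billion.
ΔM = M₂ − M₁ = 18.894 − 33.2067 = -14.3127 billion.

-14.31 billion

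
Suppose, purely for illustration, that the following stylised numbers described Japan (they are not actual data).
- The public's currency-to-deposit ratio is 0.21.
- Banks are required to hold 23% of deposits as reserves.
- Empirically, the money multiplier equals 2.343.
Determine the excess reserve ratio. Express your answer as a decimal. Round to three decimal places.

Using m = 2.343. Since m = (1 + c)/(c + rr + e), the denominator satisfies c + rr + e = (1 + c)/m = (1 + 0.21) / 2.343 ≈ 0.516432.
With c = 0.21 and rr = 0.23, the excess reserve ratio is 0.516432 − 0.21 − 0.23 = 0.076432.

0.076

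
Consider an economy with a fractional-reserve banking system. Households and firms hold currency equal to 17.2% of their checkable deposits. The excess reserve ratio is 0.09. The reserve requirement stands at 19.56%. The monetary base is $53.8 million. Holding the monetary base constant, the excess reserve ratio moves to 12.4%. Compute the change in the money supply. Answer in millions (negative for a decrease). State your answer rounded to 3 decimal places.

Initially m₁ = (1 + 0.172) / (0.1956 + 0.09 + 0.172) ≈ 2.561189, so M₁ = 2.561189 × 53.8 ≈ 137.792 million.
After the change m₂ = (1 + 0.172) / (0.1956 + 0.124 + 0.172) ≈ 2.384052, so M₂ = 2.384052 × 53.8 ≈ 128.262 million.
ΔM = M₂ − M₁ = 128.262 − 137.792 = -9.53 million.

-9.530 million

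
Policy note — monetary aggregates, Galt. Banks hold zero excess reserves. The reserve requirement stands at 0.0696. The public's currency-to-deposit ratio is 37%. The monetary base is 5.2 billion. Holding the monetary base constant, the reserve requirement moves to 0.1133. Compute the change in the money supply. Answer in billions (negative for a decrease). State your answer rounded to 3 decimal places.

-1.465 billion

Initially m₁ = (1 + 0.37) / (0.0696 + 0.37) ≈ 3.11647, so M₁ = 3.11647 × 5.2 ≈ 16.2056 billion.
After the change m₂ = (1 + 0.37) / (0.1133 + 0.37) ≈ 2.83468, so M₂ = 2.83468 × 5.2 ≈ 14.7403 billion.
ΔM = M₂ − M₁ = 14.7403 − 16.2056 = -1.4653 billion.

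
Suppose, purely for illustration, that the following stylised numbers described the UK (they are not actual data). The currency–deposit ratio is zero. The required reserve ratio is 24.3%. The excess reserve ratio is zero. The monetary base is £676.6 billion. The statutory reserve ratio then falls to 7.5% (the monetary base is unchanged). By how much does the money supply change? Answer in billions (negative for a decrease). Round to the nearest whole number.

Initially m₁ = 1 / (0.243) ≈ 4.1152, so M₁ = 4.1152 × 676.6 ≈ 2784.3443 billion.
After the change m₂ = 1 / (0.075) ≈ 13.3333, so M₂ = 13.3333 × 676.6 ≈ 9021.3108 billion.
ΔM = M₂ − M₁ = 9021.3108 − 2784.3443 = 6236.9665 billion.

£6237 billion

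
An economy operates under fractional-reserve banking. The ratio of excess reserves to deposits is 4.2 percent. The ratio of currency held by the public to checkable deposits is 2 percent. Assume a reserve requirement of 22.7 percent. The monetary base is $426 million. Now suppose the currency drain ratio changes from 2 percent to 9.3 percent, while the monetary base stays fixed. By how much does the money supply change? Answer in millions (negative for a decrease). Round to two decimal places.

Initially m₁ = (1 + 0.02) / (0.227 + 0.042 + 0.02) ≈ 3.529412, so M₁ = 3.529412 × 426 ≈ 1503.5295 million.
After the change m₂ = (1 + 0.093) / (0.227 + 0.042 + 0.093) ≈ 3.019337, so M₂ = 3.019337 × 426 ≈ 1286.2376 million.
ΔM = M₂ − M₁ = 1286.2376 − 1503.5295 = -217.2919 million.

-217.29 million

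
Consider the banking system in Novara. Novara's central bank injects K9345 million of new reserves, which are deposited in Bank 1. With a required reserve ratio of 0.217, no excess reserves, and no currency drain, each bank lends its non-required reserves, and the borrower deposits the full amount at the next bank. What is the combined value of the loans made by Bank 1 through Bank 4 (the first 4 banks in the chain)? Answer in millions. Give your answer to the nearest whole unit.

K21045 million

Bank i lends (1 − rr)^i of the original deposit: Bank 1 lends 9345·0.7830 = 7317.1350, Bank 2 lends 9345·0.7830² ≈ 5729.3167, and so on.
Summing a geometric series: total = 9345·[0.7830·(1 − 0.7830^4) / (1 − 0.7830)] ≈ 21045.0877 million.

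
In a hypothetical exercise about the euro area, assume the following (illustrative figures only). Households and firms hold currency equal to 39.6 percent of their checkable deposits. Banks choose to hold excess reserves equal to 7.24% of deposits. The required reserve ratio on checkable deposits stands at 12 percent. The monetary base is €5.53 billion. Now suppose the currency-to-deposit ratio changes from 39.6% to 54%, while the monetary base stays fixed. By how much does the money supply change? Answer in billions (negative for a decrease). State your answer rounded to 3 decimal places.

Initially m₁ = (1 + 0.396) / (0.12 + 0.0724 + 0.396) ≈ 2.37254, so M₁ = 2.37254 × 5.53 ≈ 13.1201 billion.
After the change m₂ = (1 + 0.54) / (0.12 + 0.0724 + 0.54) ≈ 2.10268, so M₂ = 2.10268 × 5.53 ≈ 11.6278 billion.
ΔM = M₂ − M₁ = 11.6278 − 13.1201 = -1.4923 billion.

-1.492 billion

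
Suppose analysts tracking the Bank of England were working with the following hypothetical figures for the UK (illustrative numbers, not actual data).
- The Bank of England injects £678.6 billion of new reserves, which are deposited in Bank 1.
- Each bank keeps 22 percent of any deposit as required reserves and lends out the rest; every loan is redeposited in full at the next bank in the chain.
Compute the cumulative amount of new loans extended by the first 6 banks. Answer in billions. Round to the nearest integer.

£1864 billion

Bank i lends (1 − rr)^i of the original deposit: Bank 1 lends 678.6·0.7800 = 529.3080, Bank 2 lends 678.6·0.7800² ≈ 412.8602, and so on.
Summing a geometric series: total = 678.6·[0.7800·(1 − 0.7800^6) / (1 − 0.7800)] ≈ 1864.1275 billion.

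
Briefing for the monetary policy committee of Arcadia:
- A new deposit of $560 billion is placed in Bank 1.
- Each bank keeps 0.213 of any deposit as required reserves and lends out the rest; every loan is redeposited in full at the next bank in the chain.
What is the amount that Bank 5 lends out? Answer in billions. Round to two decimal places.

$169.07 billion

Each bank lends a fraction (1 − rr) = 0.7870 of the deposit it receives, so Bank 5 receives 560·0.7870^4 and lends 560·0.7870^5 ≈ 169.0681 billion.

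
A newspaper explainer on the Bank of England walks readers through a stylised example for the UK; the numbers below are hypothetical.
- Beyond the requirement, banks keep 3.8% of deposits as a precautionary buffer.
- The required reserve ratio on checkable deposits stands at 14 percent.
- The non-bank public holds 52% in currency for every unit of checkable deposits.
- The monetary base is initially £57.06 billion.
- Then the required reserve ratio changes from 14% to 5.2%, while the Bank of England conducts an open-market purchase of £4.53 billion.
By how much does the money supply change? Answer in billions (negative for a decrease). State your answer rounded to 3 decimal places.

Before: m₁ = (1 + 0.52) / (0.14 + 0.038 + 0.52) ≈ 2.177650, MB₁ = 57.06, so M₁ = 2.177650 × 57.06 ≈ 124.2567 billion.
After: m₂ = (1 + 0.52) / (0.052 + 0.038 + 0.52) ≈ 2.491803, MB₂ = 57.06 + 4.53 = 61.59, so M₂ = 2.491803 × 61.59 ≈ 153.4701 billion.
ΔM = M₂ − M₁ = 153.4701 − 124.2567 = 29.2134 billion.

£29.213 billion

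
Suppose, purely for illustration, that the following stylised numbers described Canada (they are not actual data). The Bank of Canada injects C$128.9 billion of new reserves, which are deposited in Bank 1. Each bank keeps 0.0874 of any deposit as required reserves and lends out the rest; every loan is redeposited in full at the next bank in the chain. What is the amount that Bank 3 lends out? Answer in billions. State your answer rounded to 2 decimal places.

C$97.97 billion

Each bank lends a fraction (1 − rr) = 0.9126 of the deposit it receives, so Bank 3 receives 128.9·0.9126^2 and lends 128.9·0.9126^3 ≈ 97.9703 billion.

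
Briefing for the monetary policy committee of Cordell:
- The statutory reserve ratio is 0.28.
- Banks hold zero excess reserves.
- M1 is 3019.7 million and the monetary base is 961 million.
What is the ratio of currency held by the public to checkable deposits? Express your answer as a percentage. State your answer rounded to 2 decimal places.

Using m = M/MB = 3019.7/961 ≈ 3.142248. From m = (1 + c)/(c + rr + e), rearranging gives 1 + c = m·(c + rr + e), so c·(1 − m) = m·(rr + e) − 1.
Hence c = [m·(rr + e) − 1]/(1 − m) = [3.142248 × (0.28 + 0) − 1] / (1 − 3.142248) ≈ 0.056096.

5.61%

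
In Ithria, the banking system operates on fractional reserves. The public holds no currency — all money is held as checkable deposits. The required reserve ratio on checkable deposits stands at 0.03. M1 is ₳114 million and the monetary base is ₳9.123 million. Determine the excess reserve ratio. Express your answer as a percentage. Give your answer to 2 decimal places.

5.00%

Using m = M/MB = 114/9.123 ≈ 12.495890. Since m = (1 + c)/(c + rr + e), the denominator satisfies c + rr + e = (1 + c)/m = (1 + 0) / 12.495890 ≈ 0.080026.
With c = 0 and rr = 0.03, the excess reserve ratio is 0.080026 − 0 − 0.03 = 0.050026.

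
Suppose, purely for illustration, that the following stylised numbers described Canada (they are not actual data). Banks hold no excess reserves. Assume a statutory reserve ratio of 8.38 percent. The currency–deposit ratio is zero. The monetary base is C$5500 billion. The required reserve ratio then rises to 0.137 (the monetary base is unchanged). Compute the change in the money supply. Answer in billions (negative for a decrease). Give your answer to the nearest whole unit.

-25486 billion

Initially m₁ = 1 / (0.0838) ≈ 11.93317, so M₁ = 11.93317 × 5500 = 65632.435 billion.
After the change m₂ = 1 / (0.137) ≈ 7.29927, so M₂ = 7.29927 × 5500 = 40145.985 billion.
ΔM = M₂ − M₁ = 40145.985 − 65632.435 = -25486.45 billion.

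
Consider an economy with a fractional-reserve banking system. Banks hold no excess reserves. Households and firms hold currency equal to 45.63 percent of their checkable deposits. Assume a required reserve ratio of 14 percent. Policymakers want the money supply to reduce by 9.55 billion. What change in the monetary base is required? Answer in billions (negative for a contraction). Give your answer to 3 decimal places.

The money multiplier is m = (1 + c) / (rr + c) = (1 + 0.4563) / (0.14 + 0.4563) ≈ 2.44223.
ΔMB = ΔM / m = (−9.55) / 2.44223 ≈ -3.9104 billion.

-3.910 billion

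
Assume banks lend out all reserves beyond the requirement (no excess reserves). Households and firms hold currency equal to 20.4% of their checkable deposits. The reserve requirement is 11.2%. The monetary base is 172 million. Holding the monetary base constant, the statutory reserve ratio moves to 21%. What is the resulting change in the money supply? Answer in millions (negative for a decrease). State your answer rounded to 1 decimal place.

-155.1 million

Initially m₁ = (1 + 0.204) / (0.112 + 0.204) ≈ 3.81013, so M₁ = 3.81013 × 172 ≈ 655.3424 million.
After the change m₂ = (1 + 0.204) / (0.21 + 0.204) ≈ 2.90821, so M₂ = 2.90821 × 172 ≈ 500.2121 million.
ΔM = M₂ − M₁ = 500.2121 − 655.3424 = -155.1303 million.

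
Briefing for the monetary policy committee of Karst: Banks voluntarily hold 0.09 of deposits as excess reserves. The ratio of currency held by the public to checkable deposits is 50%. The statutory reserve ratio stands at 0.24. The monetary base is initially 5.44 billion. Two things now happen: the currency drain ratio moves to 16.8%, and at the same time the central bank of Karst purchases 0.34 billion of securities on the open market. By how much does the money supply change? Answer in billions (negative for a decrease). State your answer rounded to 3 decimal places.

3.725 billion

Before: m₁ = (1 + 0.5) / (0.24 + 0.09 + 0.5) ≈ 1.80723, MB₁ = 5.44, so M₁ = 1.80723 × 5.44 ≈ 9.8313 billion.
After: m₂ = (1 + 0.168) / (0.24 + 0.09 + 0.168) ≈ 2.34538, MB₂ = 5.44 + 0.34 = 5.78, so M₂ = 2.34538 × 5.78 ≈ 13.5563 billion.
ΔM = M₂ − M₁ = 13.5563 − 9.8313 = 3.725 billion.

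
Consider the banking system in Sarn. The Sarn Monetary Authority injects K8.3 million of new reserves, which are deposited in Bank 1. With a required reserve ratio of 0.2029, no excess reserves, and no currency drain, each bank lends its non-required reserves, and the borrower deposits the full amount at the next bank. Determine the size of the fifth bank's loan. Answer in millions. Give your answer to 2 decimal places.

K2.67 million

Each bank lends a fraction (1 − rr) = 0.7971 of the deposit it receives, so Bank 5 receives 8.3·0.7971^4 and lends 8.3·0.7971^5 ≈ 2.6708 million.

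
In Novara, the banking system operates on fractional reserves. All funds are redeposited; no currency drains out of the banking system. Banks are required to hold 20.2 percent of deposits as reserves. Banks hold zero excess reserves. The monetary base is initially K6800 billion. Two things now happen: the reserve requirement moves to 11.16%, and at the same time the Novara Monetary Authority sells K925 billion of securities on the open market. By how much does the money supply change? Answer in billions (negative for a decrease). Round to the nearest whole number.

K18980 billion

Before: m₁ = 1 / (0.202) ≈ 4.95050, MB₁ = 6800, so M₁ = 4.95050 × 6800 = 33663.4 billion.
After: m₂ = 1 / (0.1116) ≈ 8.96057, MB₂ = 6800 − 925 = 5875, so M₂ = 8.96057 × 5875 ≈ 52643.3488 billion.
ΔM = M₂ − M₁ = 52643.3488 − 33663.4 = 18979.9488 billion.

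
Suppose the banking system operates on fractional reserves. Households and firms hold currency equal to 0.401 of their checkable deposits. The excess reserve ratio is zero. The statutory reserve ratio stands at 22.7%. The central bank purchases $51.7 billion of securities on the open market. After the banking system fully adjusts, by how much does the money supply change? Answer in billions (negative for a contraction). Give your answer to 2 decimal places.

$115.34 billion

The money multiplier is m = (1 + c) / (rr + c) = (1 + 0.401) / (0.227 + 0.401) ≈ 2.23089.
The purchase adds 51.7 billion of base, so ΔM = m × ΔMB = 2.23089 × (+51.7) ≈ 115.337 billion.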